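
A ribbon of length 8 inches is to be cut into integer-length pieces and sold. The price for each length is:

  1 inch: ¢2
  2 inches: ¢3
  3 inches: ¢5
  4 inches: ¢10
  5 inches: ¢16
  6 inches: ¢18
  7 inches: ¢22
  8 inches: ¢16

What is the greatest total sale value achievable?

24

Build best[k] bottom-up: best[k] = max over allowed piece i of (p[i] + best[k−i]).
best[1] = 2
best[2] = 4  (first piece 1, then best[1]=2)
best[3] = 6  (first piece 1, then best[2]=4)
best[4] = 10
best[5] = 16
best[6] = 18  (first piece 1, then best[5]=16)
best[7] = 22
best[8] = 24  (first piece 1, then best[7]=22)
One optimal cutting: 7 + 1 → ¢22 + ¢2 = ¢24.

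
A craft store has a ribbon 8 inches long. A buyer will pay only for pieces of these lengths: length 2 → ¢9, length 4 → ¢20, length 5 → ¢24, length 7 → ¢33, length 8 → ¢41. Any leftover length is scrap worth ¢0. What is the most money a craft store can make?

Consider every possible first cut. f[k] is the best of p[i]+f[k−i] over all sellable i≤k.
f[1] = 0
f[2] = 9
f[3] = 9
f[4] = max(9+9, 20+0) = 20
f[5] = max(9+9, 20+0, 24+0) = 24
f[6] = max(9+20, 20+9, 24+0) = 29
f[7] = max(9+24, 20+9, 24+9, 33+0) = 33
f[8] = max(9+29, 20+20, 24+9, 33+0, 41+0) = 41
One optimal cutting: 8 → ¢41.

41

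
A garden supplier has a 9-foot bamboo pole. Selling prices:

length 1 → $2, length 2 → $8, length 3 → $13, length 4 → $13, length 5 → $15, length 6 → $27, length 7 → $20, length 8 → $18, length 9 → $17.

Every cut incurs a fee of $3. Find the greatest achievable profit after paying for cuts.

Let net[k] be the best obtainable value from length k. For each k, try every first piece i and keep the best of price[i] + net[k−i] minus the 3 cut fee when i<k.
net[1] = 2
net[2] = max(2+2-3, 8+0) = 8
net[3] = max(2+8-3, 8+2-3, 13+0) = 13
net[4] = max(2+13-3, 8+8-3, 13+2-3, 13+0) = 13
net[5] = max(2+13-3, 8+13-3, 13+8-3, 13+2-3, 15+0) = 18
net[6] = max(2+18-3, 8+13-3, 13+13-3, 13+8-3, 15+2-3, 27+0) = 27
net[7] = max(2+27-3, 8+18-3, 13+13-3, …, 27+2-3, 20+0) = 26
net[8] = max(2+26-3, 8+27-3, 13+18-3, …, 20+2-3, 18+0) = 32
net[9] = max(2+32-3, 8+26-3, 13+27-3, …, 18+2-3, 17+0) = 37
One optimal plan: pieces 6 + 3 (1 cut) → $40 − $3 = $37.

37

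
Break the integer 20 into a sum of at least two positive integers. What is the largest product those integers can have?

1458

Fill g[k] for k=2..20: at each k try every first piece i and multiply by the better of (k−i) uncut or g[k−i].
g[2] = 1*max(1,0) = 1*1 = 1
g[3] = 1*max(2,1) = 1*2 = 2
g[4] = 2*max(2,1) = 2*2 = 4
g[5] = 2*max(3,2) = 2*3 = 6
g[6] = 3*max(3,2) = 3*3 = 9
g[7] = 2*max(5,6) = 2*6 = 12
g[8] = 2*max(6,9) = 2*9 = 18
g[9] = 3*max(6,9) = 3*9 = 27
g[10] = 2*max(8,18) = 2*18 = 36
g[11] = 2*max(9,27) = 2*27 = 54
g[12] = 3*max(9,27) = 3*27 = 81
g[13] = 2*max(11,54) = 2*54 = 108
g[14] = 2*max(12,81) = 2*81 = 162
g[15] = 3*max(12,81) = 3*81 = 243
g[16] = 2*max(14,162) = 2*162 = 324
g[17] = 2*max(15,243) = 2*243 = 486
g[18] = 3*max(15,243) = 3*243 = 729
g[19] = 2*max(17,486) = 2*486 = 972
g[20] = 2*max(18,729) = 2*729 = 1458
One optimal split: 3 + 3 + 3 + 3 + 3 + 3 + 2; product 3*3*3*3*3*3*2 = 1458.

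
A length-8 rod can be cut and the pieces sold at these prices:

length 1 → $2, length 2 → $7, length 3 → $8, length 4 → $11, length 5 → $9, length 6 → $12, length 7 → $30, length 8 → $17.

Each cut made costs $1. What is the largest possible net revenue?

31

Let r[k] be the best obtainable value from length k. For each k, try every first piece i and keep the best of price[i] + r[k−i] minus the 1 cut fee when i<k.
r[1] = 2
r[2] = 7
r[3] = 8  (first piece 1, then r[2]=7)
r[4] = 13  (first piece 2, then r[2]=7)
r[5] = 14  (first piece 1, then r[4]=13)
r[6] = 19  (first piece 2, then r[4]=13)
r[7] = 30
r[8] = 31  (first piece 1, then r[7]=30)
One optimal plan: pieces 7 + 1 (1 cut) → $32 − $1 = $31.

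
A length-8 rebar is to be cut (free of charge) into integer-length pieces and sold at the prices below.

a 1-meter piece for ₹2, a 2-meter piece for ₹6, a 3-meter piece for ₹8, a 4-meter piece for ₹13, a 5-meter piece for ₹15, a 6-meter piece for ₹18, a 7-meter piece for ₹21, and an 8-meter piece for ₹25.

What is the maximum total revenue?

26

Build R[k] bottom-up: R[k] = max over allowed piece i of (p[i] + R[k−i]).
R[1] = 2
R[2] = 6
R[3] = 8  (first piece 1, then R[2]=6)
R[4] = 13
R[5] = 15  (first piece 1, then R[4]=13)
R[6] = 19  (first piece 2, then R[4]=13)
R[7] = 21  (first piece 1, then R[6]=19)
R[8] = 26  (first piece 4, then R[4]=13)
One optimal cutting: 4 + 4 → ₹13 + ₹13 = ₹26.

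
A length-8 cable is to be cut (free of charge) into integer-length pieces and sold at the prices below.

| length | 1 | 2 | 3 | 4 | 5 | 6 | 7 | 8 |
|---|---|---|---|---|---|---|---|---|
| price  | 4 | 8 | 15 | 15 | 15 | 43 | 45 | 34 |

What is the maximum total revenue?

51

Let R[k] be the best obtainable value from length k. For each k, try every first piece i and keep the best of price[i] + R[k−i].
R[1] = 4
R[2] = 8  (first piece 1, then R[1]=4)
R[3] = 15
R[4] = 19  (first piece 1, then R[3]=15)
R[5] = 23  (first piece 1, then R[4]=19)
R[6] = 43
R[7] = 47  (first piece 1, then R[6]=43)
R[8] = 51  (first piece 1, then R[7]=47)
One optimal cutting: 6 + 1 + 1 → €43 + €4 + €4 = €51.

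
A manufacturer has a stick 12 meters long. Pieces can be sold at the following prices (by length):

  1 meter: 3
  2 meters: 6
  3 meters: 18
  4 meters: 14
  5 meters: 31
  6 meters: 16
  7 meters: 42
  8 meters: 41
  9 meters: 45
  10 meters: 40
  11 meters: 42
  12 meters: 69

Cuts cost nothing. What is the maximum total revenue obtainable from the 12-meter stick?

Consider every possible first cut. v[k] is the best of p[i]+v[k−i] over all sellable i≤k.
v[1] = 3
v[2] = 6  (first piece 1, then v[1]=3)
v[3] = 18
v[4] = 21  (first piece 1, then v[3]=18)
v[5] = 31
v[6] = 36  (first piece 3, then v[3]=18)
v[7] = 42
v[8] = 49  (first piece 3, then v[5]=31)
v[9] = 54  (first piece 3, then v[6]=36)
v[10] = 62  (first piece 5, then v[5]=31)
v[11] = 67  (first piece 3, then v[8]=49)
v[12] = 73  (first piece 5, then v[7]=42)
One optimal cutting: 7 + 5 → 42 + 31 = 73.

73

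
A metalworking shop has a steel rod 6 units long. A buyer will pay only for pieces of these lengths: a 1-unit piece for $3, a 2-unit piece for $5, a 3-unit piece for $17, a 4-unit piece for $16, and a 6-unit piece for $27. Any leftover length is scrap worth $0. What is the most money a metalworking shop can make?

34

Let r[k] be the best obtainable value from length k. For each k, try every first piece i and keep the best of price[i] + r[k−i].
r[1] = 3
r[2] = 6  (first piece 1, then r[1]=3)
r[3] = 17
r[4] = 20  (first piece 1, then r[3]=17)
r[5] = 23  (first piece 1, then r[4]=20)
r[6] = 34  (first piece 3, then r[3]=17)
One optimal cutting: 3 + 3 → $34.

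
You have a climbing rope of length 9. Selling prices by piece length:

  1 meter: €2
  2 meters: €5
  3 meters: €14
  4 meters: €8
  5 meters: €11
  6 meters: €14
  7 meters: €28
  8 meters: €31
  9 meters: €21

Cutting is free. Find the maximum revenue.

Let best[k] be the best obtainable value from length k. For each k, try every first piece i and keep the best of price[i] + best[k−i].
best[1] = 2
best[2] = max(2+2, 5+0) = 5
best[3] = max(2+5, 5+2, 14+0) = 14
best[4] = max(2+14, 5+5, 14+2, 8+0) = 16
best[5] = max(2+16, 5+14, 14+5, 8+2, 11+0) = 19
best[6] = max(2+19, 5+16, 14+14, 8+5, 11+2, 14+0) = 28
best[7] = max(2+28, 5+19, 14+16, …, 14+2, 28+0) = 30
best[8] = max(2+30, 5+28, 14+19, …, 28+2, 31+0) = 33
best[9] = max(2+33, 5+30, 14+28, …, 31+2, 21+0) = 42
One optimal cutting: 3 + 3 + 3 → €14 + €14 + €14 = €42.

42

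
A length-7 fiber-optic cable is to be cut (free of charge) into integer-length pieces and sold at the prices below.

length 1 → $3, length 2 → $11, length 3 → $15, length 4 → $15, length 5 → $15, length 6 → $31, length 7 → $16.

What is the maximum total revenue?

37

Consider every possible first cut. best[k] is the best of p[i]+best[k−i] over all sellable i≤k.
best[1] = 3
best[2] = max(3+3, 11+0) = 11
best[3] = max(3+11, 11+3, 15+0) = 15
best[4] = max(3+15, 11+11, 15+3, 15+0) = 22
best[5] = max(3+22, 11+15, 15+11, 15+3, 15+0) = 26
best[6] = max(3+26, 11+22, 15+15, 15+11, 15+3, 31+0) = 33
best[7] = max(3+33, 11+26, 15+22, …, 31+3, 16+0) = 37
One optimal cutting: 3 + 2 + 2 → $15 + $11 + $11 = $37.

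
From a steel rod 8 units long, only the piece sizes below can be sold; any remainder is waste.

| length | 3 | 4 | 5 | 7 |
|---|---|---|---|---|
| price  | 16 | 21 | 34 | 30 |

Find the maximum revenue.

50

Build f[k] bottom-up: f[k] = max over allowed piece i of (p[i] + f[k−i]).
f[1] = 0
f[2] = 0
f[3] = 16
f[4] = max(16+0, 21+0) = 21
f[5] = max(16+0, 21+0, 34+0) = 34
f[6] = max(16+16, 21+0, 34+0) = 34
f[7] = max(16+21, 21+16, 34+0, 30+0) = 37
f[8] = max(16+34, 21+21, 34+16, 30+0) = 50
One optimal cutting: 5 + 3 → $50.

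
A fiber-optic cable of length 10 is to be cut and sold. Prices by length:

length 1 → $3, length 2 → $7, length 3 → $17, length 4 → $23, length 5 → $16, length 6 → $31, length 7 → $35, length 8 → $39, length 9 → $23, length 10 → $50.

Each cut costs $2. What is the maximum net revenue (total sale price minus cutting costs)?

53

Let r[k] be the best obtainable value from length k. For each k, try every first piece i and keep the best of price[i] + r[k−i] minus the 2 cut fee when i<k.
r[1] = 3
r[2] = 7
r[3] = 17
r[4] = 23
r[5] = 24  (first piece 1, then r[4]=23)
r[6] = 32  (first piece 3, then r[3]=17)
r[7] = 38  (first piece 3, then r[4]=23)
r[8] = 44  (first piece 4, then r[4]=23)
r[9] = 47  (first piece 3, then r[6]=32)
r[10] = 53  (first piece 3, then r[7]=38)
One optimal plan: pieces 4 + 3 + 3 (2 cuts) → $57 − $4 = $53.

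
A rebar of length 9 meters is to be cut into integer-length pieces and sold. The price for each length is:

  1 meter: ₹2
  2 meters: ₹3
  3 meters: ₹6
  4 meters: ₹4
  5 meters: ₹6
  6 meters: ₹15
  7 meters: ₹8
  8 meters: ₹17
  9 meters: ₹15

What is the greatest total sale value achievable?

Let best[k] be the best obtainable value from length k. For each k, try every first piece i and keep the best of price[i] + best[k−i].
best[1] = 2
best[2] = max(2+2, 3+0) = 4
best[3] = max(2+4, 3+2, 6+0) = 6
best[4] = max(2+6, 3+4, 6+2, 4+0) = 8
best[5] = max(2+8, 3+6, 6+4, 4+2, 6+0) = 10
best[6] = max(2+10, 3+8, 6+6, 4+4, 6+2, 15+0) = 15
best[7] = max(2+15, 3+10, 6+8, …, 15+2, 8+0) = 17
best[8] = max(2+17, 3+15, 6+10, …, 8+2, 17+0) = 19
best[9] = max(2+19, 3+17, 6+15, …, 17+2, 15+0) = 21
One optimal cutting: 6 + 1 + 1 + 1 → ₹15 + ₹2 + ₹2 + ₹2 = ₹21.

21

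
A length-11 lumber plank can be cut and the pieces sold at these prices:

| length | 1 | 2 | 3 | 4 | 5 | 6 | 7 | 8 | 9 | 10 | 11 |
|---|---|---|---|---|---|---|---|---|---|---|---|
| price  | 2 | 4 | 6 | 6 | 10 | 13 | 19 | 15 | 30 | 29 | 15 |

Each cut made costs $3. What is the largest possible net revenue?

Build v[k] bottom-up: v[k] = max over allowed piece i of (p[i] + v[k−i]) − 3 per cut.
v[1] = 2
v[2] = 4
v[3] = 6
v[4] = 6
v[5] = 10
v[6] = 13
v[7] = 19
v[8] = 18  (first piece 1, then v[7]=19)
v[9] = 30
v[10] = 29  (first piece 1, then v[9]=30)
v[11] = 31  (first piece 2, then v[9]=30)
One optimal plan: pieces 9 + 2 (1 cut) → $34 − $3 = $31.

31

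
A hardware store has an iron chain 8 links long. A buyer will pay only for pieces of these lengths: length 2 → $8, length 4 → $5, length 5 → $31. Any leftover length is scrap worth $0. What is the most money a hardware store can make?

Consider every possible first cut. best[k] is the best of p[i]+best[k−i] over all sellable i≤k.
best[1] = 0
best[2] = 8
best[3] = 8
best[4] = 16  (first piece 2, then best[2]=8)
best[5] = 31
best[6] = 31
best[7] = 39  (first piece 2, then best[5]=31)
best[8] = 39
One optimal cutting: pieces 5 + 2 with 1 link of scrap → $39.

39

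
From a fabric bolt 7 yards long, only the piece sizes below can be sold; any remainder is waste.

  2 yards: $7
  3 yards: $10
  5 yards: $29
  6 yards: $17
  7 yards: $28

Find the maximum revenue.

Let r[k] be the best obtainable value from length k. For each k, try every first piece i and keep the best of price[i] + r[k−i].
r[1] = 0
r[2] = 7
r[3] = max(7+0, 10+0) = 10
r[4] = max(7+7, 10+0) = 14
r[5] = max(7+10, 10+7, 29+0) = 29
r[6] = max(7+14, 10+10, 29+0, 17+0) = 29
r[7] = max(7+29, 10+14, 29+7, 17+0, 28+0) = 36
One optimal cutting: 5 + 2 → $36.

36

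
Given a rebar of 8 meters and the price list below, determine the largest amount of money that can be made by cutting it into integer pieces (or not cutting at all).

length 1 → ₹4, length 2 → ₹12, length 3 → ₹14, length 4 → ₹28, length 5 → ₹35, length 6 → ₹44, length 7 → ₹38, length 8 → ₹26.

56

Build r[k] bottom-up: r[k] = max over allowed piece i of (p[i] + r[k−i]).
r[1] = 4
r[2] = max(4+4, 12+0) = 12
r[3] = max(4+12, 12+4, 14+0) = 16
r[4] = max(4+16, 12+12, 14+4, 28+0) = 28
r[5] = max(4+28, 12+16, 14+12, 28+4, 35+0) = 35
r[6] = max(4+35, 12+28, 14+16, 28+12, 35+4, 44+0) = 44
r[7] = max(4+44, 12+35, 14+28, …, 44+4, 38+0) = 48
r[8] = max(4+48, 12+44, 14+35, …, 38+4, 26+0) = 56
One optimal cutting: 6 + 2 → ₹44 + ₹12 = ₹56.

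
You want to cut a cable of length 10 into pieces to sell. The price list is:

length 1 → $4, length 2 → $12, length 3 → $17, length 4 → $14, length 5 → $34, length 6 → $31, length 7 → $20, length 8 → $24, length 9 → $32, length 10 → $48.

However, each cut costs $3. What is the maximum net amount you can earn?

65

Let net[k] be the best obtainable value from length k. For each k, try every first piece i and keep the best of price[i] + net[k−i] minus the 3 cut fee when i<k.
net[1] = 4
net[2] = 12
net[3] = 17
net[4] = 21  (first piece 2, then net[2]=12)
net[5] = 34
net[6] = 35  (first piece 1, then net[5]=34)
net[7] = 43  (first piece 2, then net[5]=34)
net[8] = 48  (first piece 3, then net[5]=34)
net[9] = 52  (first piece 2, then net[7]=43)
net[10] = 65  (first piece 5, then net[5]=34)
One optimal plan: pieces 5 + 5 (1 cut) → $68 − $3 = $65.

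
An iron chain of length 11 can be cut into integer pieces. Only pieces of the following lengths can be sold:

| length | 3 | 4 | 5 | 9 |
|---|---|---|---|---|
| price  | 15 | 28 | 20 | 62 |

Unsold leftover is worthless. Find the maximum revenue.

Let f[k] be the best obtainable value from length k. For each k, try every first piece i and keep the best of price[i] + f[k−i].
f[1] = 0
f[2] = 0
f[3] = 15
f[4] = 28
f[5] = 28
f[6] = 30  (first piece 3, then f[3]=15)
f[7] = 43  (first piece 3, then f[4]=28)
f[8] = 56  (first piece 4, then f[4]=28)
f[9] = 62
f[10] = 62
f[11] = 71  (first piece 3, then f[8]=56)
One optimal cutting: 4 + 4 + 3 → $71.

71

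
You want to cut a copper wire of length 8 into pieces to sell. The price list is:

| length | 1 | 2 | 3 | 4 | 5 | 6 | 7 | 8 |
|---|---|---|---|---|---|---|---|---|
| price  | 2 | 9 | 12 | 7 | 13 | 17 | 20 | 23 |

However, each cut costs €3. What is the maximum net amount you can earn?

Consider every possible first cut. net[k] is the best of p[i]+net[k−i] over all sellable i≤k, charging 3 whenever i<k.
net[1] = 2
net[2] = 9
net[3] = 12
net[4] = 15  (first piece 2, then net[2]=9)
net[5] = 18  (first piece 2, then net[3]=12)
net[6] = 21  (first piece 2, then net[4]=15)
net[7] = 24  (first piece 2, then net[5]=18)
net[8] = 27  (first piece 2, then net[6]=21)
One optimal plan: pieces 2 + 2 + 2 + 2 (3 cuts) → €36 − €9 = €27.

27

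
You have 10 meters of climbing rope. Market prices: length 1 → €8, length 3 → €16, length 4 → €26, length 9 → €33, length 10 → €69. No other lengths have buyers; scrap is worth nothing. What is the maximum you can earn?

80

Build best[k] bottom-up: best[k] = max over allowed piece i of (p[i] + best[k−i]).
best[1] = 8
best[2] = 16  (first piece 1, then best[1]=8)
best[3] = max(8+16, 16+0) = 24
best[4] = max(8+24, 16+8, 26+0) = 32
best[5] = max(8+32, 16+16, 26+8) = 40
best[6] = max(8+40, 16+24, 26+16) = 48
best[7] = max(8+48, 16+32, 26+24) = 56
best[8] = max(8+56, 16+40, 26+32) = 64
best[9] = max(8+64, 16+48, 26+40, 33+0) = 72
best[10] = max(8+72, 16+56, 26+48, 33+8, 69+0) = 80
One optimal cutting: 1 + 1 + 1 + 1 + 1 + 1 + 1 + 1 + 1 + 1 → €80.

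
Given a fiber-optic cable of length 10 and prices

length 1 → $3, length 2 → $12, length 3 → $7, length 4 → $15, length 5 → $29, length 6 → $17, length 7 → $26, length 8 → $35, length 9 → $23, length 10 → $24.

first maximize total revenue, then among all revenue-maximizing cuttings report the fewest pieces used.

Let r[k] be the best obtainable value from length k. For each k, try every first piece i and keep the best of price[i] + r[k−i].
r[1] = 3
r[2] = max(3+3, 12+0) = 12
r[3] = max(3+12, 12+3, 7+0) = 15
r[4] = max(3+15, 12+12, 7+3, 15+0) = 24
r[5] = max(3+24, 12+15, 7+12, 15+3, 29+0) = 29
r[6] = max(3+29, 12+24, 7+15, 15+12, 29+3, 17+0) = 36
r[7] = max(3+36, 12+29, 7+24, …, 17+3, 26+0) = 41
r[8] = max(3+41, 12+36, 7+29, …, 26+3, 35+0) = 48
r[9] = max(3+48, 12+41, 7+36, …, 35+3, 23+0) = 53
r[10] = max(3+53, 12+48, 7+41, …, 23+3, 24+0) = 60
Maximum revenue is $60.
Now minimize piece count subject to staying optimal: for each k, pieces[k] = 1 + min over i with p[i]+r[k−i]=r[k] of pieces[k−i].
pieces[7] = 2
pieces[8] = 4
pieces[9] = 3
pieces[10] = 5

5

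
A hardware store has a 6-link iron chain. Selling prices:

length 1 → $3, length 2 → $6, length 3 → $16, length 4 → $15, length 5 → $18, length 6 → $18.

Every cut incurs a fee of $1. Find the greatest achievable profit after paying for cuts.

31

Let v[k] be the best obtainable value from length k. For each k, try every first piece i and keep the best of price[i] + v[k−i] minus the 1 cut fee when i<k.
v[1] = 3
v[2] = 6
v[3] = 16
v[4] = 18  (first piece 1, then v[3]=16)
v[5] = 21  (first piece 2, then v[3]=16)
v[6] = 31  (first piece 3, then v[3]=16)
One optimal plan: pieces 3 + 3 (1 cut) → $32 − $1 = $31.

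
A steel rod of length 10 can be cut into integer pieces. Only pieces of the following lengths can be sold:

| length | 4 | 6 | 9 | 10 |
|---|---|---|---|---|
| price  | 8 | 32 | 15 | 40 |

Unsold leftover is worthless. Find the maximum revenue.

Consider every possible first cut. best[k] is the best of p[i]+best[k−i] over all sellable i≤k.
best[1] = 0
best[2] = 0
best[3] = 0
best[4] = 8
best[5] = 8
best[6] = max(8+0, 32+0) = 32
best[7] = max(8+0, 32+0) = 32
best[8] = max(8+8, 32+0) = 32
best[9] = max(8+8, 32+0, 15+0) = 32
best[10] = max(8+32, 32+8, 15+0, 40+0) = 40
One optimal cutting: 6 + 4 → $40.

40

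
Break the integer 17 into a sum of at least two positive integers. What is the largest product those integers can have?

486

Define g[k] = max over 1≤i<k of i · max(k−i, g[k−i]); the inner max lets the remainder stay uncut if that's better.
Small cases: g[2]=1, g[3]=2, g[4]=4, g[5]=6, g[6]=9, g[7]=12, g[8]=18, g[9]=27, g[10]=36, g[11]=54, g[12]=81.
g[13] = 2*max(11,54) = 2*54 = 108
g[14] = 2*max(12,81) = 2*81 = 162
g[15] = 3*max(12,81) = 3*81 = 243
g[16] = 2*max(14,162) = 2*162 = 324
g[17] = 2*max(15,243) = 2*243 = 486
One optimal split: 3 + 3 + 3 + 3 + 3 + 2; product 3*3*3*3*3*2 = 486.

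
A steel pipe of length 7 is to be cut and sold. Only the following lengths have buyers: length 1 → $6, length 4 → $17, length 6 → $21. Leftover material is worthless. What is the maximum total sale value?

Consider every possible first cut. f[k] is the best of p[i]+f[k−i] over all sellable i≤k.
f[1] = 6
f[2] = 12  (first piece 1, then f[1]=6)
f[3] = 18  (first piece 1, then f[2]=12)
f[4] = 24  (first piece 1, then f[3]=18)
f[5] = 30  (first piece 1, then f[4]=24)
f[6] = 36  (first piece 1, then f[5]=30)
f[7] = 42  (first piece 1, then f[6]=36)
One optimal cutting: 1 + 1 + 1 + 1 + 1 + 1 + 1 → $42.

42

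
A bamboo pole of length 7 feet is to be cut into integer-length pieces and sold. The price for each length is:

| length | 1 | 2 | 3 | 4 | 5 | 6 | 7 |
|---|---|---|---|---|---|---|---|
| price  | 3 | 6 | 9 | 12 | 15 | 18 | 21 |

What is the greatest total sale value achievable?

Consider every possible first cut. r[k] is the best of p[i]+r[k−i] over all sellable i≤k.
r[1] = 3
r[2] = max(3+3, 6+0) = 6
r[3] = max(3+6, 6+3, 9+0) = 9
r[4] = max(3+9, 6+6, 9+3, 12+0) = 12
r[5] = max(3+12, 6+9, 9+6, 12+3, 15+0) = 15
r[6] = max(3+15, 6+12, 9+9, 12+6, 15+3, 18+0) = 18
r[7] = max(3+18, 6+15, 9+12, …, 18+3, 21+0) = 21
One optimal cutting: 1 + 1 + 1 + 1 + 1 + 1 + 1 → $3 + $3 + $3 + $3 + $3 + $3 + $3 = $21.

21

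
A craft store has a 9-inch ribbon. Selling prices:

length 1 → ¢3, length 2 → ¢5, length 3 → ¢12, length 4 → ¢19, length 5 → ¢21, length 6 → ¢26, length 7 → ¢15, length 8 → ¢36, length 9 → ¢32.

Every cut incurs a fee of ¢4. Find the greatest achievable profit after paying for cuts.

36

Build r[k] bottom-up: r[k] = max over allowed piece i of (p[i] + r[k−i]) − 4 per cut.
r[1] = 3
r[2] = max(3+3-4, 5+0) = 5
r[3] = max(3+5-4, 5+3-4, 12+0) = 12
r[4] = max(3+12-4, 5+5-4, 12+3-4, 19+0) = 19
r[5] = max(3+19-4, 5+12-4, 12+5-4, 19+3-4, 21+0) = 21
r[6] = max(3+21-4, 5+19-4, 12+12-4, 19+5-4, 21+3-4, 26+0) = 26
r[7] = max(3+26-4, 5+21-4, 12+19-4, …, 26+3-4, 15+0) = 27
r[8] = max(3+27-4, 5+26-4, 12+21-4, …, 15+3-4, 36+0) = 36
r[9] = max(3+36-4, 5+27-4, 12+26-4, …, 36+3-4, 32+0) = 36
One optimal plan: pieces 5 + 4 (1 cut) → ¢40 − ¢4 = ¢36.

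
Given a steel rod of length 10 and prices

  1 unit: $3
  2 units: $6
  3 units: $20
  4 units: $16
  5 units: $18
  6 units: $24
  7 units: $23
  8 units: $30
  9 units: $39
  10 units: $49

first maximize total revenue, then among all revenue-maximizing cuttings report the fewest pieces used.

4

Consider every possible first cut. r[k] is the best of p[i]+r[k−i] over all sellable i≤k.
r[1] = 3
r[2] = max(3+3, 6+0) = 6
r[3] = max(3+6, 6+3, 20+0) = 20
r[4] = max(3+20, 6+6, 20+3, 16+0) = 23
r[5] = max(3+23, 6+20, 20+6, 16+3, 18+0) = 26
r[6] = max(3+26, 6+23, 20+20, 16+6, 18+3, 24+0) = 40
r[7] = max(3+40, 6+26, 20+23, …, 24+3, 23+0) = 43
r[8] = max(3+43, 6+40, 20+26, …, 23+3, 30+0) = 46
r[9] = max(3+46, 6+43, 20+40, …, 30+3, 39+0) = 60
r[10] = max(3+60, 6+46, 20+43, …, 39+3, 49+0) = 63
Maximum revenue is $63.
Now minimize piece count subject to staying optimal: for each k, pieces[k] = 1 + min over i with p[i]+r[k−i]=r[k] of pieces[k−i].
pieces[7] = 3
pieces[8] = 3
pieces[9] = 3
pieces[10] = 4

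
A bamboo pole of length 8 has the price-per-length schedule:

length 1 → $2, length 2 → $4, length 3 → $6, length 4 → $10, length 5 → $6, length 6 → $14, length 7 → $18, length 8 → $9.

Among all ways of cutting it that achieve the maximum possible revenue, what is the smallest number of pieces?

Let r[k] be the best obtainable value from length k. For each k, try every first piece i and keep the best of price[i] + r[k−i].
r[1] = 2
r[2] = max(2+2, 4+0) = 4
r[3] = max(2+4, 4+2, 6+0) = 6
r[4] = max(2+6, 4+4, 6+2, 10+0) = 10
r[5] = max(2+10, 4+6, 6+4, 10+2, 6+0) = 12
r[6] = max(2+12, 4+10, 6+6, 10+4, 6+2, 14+0) = 14
r[7] = max(2+14, 4+12, 6+10, …, 14+2, 18+0) = 18
r[8] = max(2+18, 4+14, 6+12, …, 18+2, 9+0) = 20
Maximum revenue is $20.
Now minimize piece count subject to staying optimal: for each k, pieces[k] = 1 + min over i with p[i]+r[k−i]=r[k] of pieces[k−i].
pieces[5] = 2
pieces[6] = 1
pieces[7] = 1
pieces[8] = 2

2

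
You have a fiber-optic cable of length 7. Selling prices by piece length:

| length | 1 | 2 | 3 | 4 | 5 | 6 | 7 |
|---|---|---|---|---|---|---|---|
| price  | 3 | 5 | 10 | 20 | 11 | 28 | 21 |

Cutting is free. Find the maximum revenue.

Let R[k] be the best obtainable value from length k. For each k, try every first piece i and keep the best of price[i] + R[k−i].
R[1] = 3
R[2] = 6  (first piece 1, then R[1]=3)
R[3] = 10
R[4] = 20
R[5] = 23  (first piece 1, then R[4]=20)
R[6] = 28
R[7] = 31  (first piece 1, then R[6]=28)
One optimal cutting: 6 + 1 → $28 + $3 = $31.

31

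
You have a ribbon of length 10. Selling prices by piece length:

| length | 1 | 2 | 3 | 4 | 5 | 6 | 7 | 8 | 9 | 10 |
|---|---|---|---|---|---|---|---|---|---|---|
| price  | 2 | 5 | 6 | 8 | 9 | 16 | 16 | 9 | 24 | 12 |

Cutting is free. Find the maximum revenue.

Let best[k] be the best obtainable value from length k. For each k, try every first piece i and keep the best of price[i] + best[k−i].
best[1] = 2
best[2] = 5
best[3] = 7  (first piece 1, then best[2]=5)
best[4] = 10  (first piece 2, then best[2]=5)
best[5] = 12  (first piece 1, then best[4]=10)
best[6] = 16
best[7] = 18  (first piece 1, then best[6]=16)
best[8] = 21  (first piece 2, then best[6]=16)
best[9] = 24
best[10] = 26  (first piece 1, then best[9]=24)
One optimal cutting: 9 + 1 → ¢24 + ¢2 = ¢26.

26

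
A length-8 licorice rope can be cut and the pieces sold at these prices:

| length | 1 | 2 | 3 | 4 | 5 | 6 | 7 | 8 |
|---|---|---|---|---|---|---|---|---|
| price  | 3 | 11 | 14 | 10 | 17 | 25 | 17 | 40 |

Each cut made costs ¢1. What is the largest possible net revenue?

Build net[k] bottom-up: net[k] = max over allowed piece i of (p[i] + net[k−i]) − 1 per cut.
net[1] = 3
net[2] = max(3+3-1, 11+0) = 11
net[3] = max(3+11-1, 11+3-1, 14+0) = 14
net[4] = max(3+14-1, 11+11-1, 14+3-1, 10+0) = 21
net[5] = max(3+21-1, 11+14-1, 14+11-1, 10+3-1, 17+0) = 24
net[6] = max(3+24-1, 11+21-1, 14+14-1, 10+11-1, 17+3-1, 25+0) = 31
net[7] = max(3+31-1, 11+24-1, 14+21-1, …, 25+3-1, 17+0) = 34
net[8] = max(3+34-1, 11+31-1, 14+24-1, …, 17+3-1, 40+0) = 41
One optimal plan: pieces 2 + 2 + 2 + 2 (3 cuts) → ¢44 − ¢3 = ¢41.

41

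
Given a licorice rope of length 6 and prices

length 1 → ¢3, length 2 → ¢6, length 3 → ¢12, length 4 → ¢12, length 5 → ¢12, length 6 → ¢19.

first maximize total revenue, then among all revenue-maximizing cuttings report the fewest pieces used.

Let r[k] be the best obtainable value from length k. For each k, try every first piece i and keep the best of price[i] + r[k−i].
r[1] = 3
r[2] = 6  (first piece 1, then r[1]=3)
r[3] = 12
r[4] = 15  (first piece 1, then r[3]=12)
r[5] = 18  (first piece 1, then r[4]=15)
r[6] = 24  (first piece 3, then r[3]=12)
Maximum revenue is ¢24.
Now minimize piece count subject to staying optimal: for each k, pieces[k] = 1 + min over i with p[i]+r[k−i]=r[k] of pieces[k−i].
pieces[3] = 1
pieces[4] = 2
pieces[5] = 2
pieces[6] = 2

2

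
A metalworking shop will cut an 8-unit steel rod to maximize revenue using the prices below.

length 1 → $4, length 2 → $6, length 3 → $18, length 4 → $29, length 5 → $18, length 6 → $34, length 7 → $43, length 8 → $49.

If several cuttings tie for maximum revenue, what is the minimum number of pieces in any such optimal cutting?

2

Consider every possible first cut. r[k] is the best of p[i]+r[k−i] over all sellable i≤k.
r[1] = 4
r[2] = 8  (first piece 1, then r[1]=4)
r[3] = 18
r[4] = 29
r[5] = 33  (first piece 1, then r[4]=29)
r[6] = 37  (first piece 1, then r[5]=33)
r[7] = 47  (first piece 3, then r[4]=29)
r[8] = 58  (first piece 4, then r[4]=29)
Maximum revenue is $58.
Now minimize piece count subject to staying optimal: for each k, pieces[k] = 1 + min over i with p[i]+r[k−i]=r[k] of pieces[k−i].
pieces[5] = 2
pieces[6] = 3
pieces[7] = 2
pieces[8] = 2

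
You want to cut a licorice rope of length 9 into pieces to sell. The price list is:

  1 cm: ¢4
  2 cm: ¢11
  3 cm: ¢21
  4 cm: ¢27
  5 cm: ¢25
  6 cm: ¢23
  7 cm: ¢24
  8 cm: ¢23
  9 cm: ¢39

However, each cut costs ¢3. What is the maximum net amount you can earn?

57

Consider every possible first cut. r[k] is the best of p[i]+r[k−i] over all sellable i≤k, charging 3 whenever i<k.
r[1] = 4
r[2] = max(4+4-3, 11+0) = 11
r[3] = max(4+11-3, 11+4-3, 21+0) = 21
r[4] = max(4+21-3, 11+11-3, 21+4-3, 27+0) = 27
r[5] = max(4+27-3, 11+21-3, 21+11-3, 27+4-3, 25+0) = 29
r[6] = max(4+29-3, 11+27-3, 21+21-3, 27+11-3, 25+4-3, 23+0) = 39
r[7] = max(4+39-3, 11+29-3, 21+27-3, …, 23+4-3, 24+0) = 45
r[8] = max(4+45-3, 11+39-3, 21+29-3, …, 24+4-3, 23+0) = 51
r[9] = max(4+51-3, 11+45-3, 21+39-3, …, 23+4-3, 39+0) = 57
One optimal plan: pieces 3 + 3 + 3 (2 cuts) → ¢63 − ¢6 = ¢57.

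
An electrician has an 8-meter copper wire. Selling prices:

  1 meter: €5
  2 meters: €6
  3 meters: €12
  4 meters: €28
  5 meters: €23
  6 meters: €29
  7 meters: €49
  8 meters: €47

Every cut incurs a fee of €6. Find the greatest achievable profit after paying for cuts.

50

Consider every possible first cut. r[k] is the best of p[i]+r[k−i] over all sellable i≤k, charging 6 whenever i<k.
r[1] = 5
r[2] = max(5+5-6, 6+0) = 6
r[3] = max(5+6-6, 6+5-6, 12+0) = 12
r[4] = max(5+12-6, 6+6-6, 12+5-6, 28+0) = 28
r[5] = max(5+28-6, 6+12-6, 12+6-6, 28+5-6, 23+0) = 27
r[6] = max(5+27-6, 6+28-6, 12+12-6, 28+6-6, 23+5-6, 29+0) = 29
r[7] = max(5+29-6, 6+27-6, 12+28-6, …, 29+5-6, 49+0) = 49
r[8] = max(5+49-6, 6+29-6, 12+27-6, …, 49+5-6, 47+0) = 50
One optimal plan: pieces 4 + 4 (1 cut) → €56 − €6 = €50.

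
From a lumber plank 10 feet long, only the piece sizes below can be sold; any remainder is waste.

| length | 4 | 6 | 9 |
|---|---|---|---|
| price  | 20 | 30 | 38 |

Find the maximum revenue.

50

Let r[k] be the best obtainable value from length k. For each k, try every first piece i and keep the best of price[i] + r[k−i].
r[1] = 0
r[2] = 0
r[3] = 0
r[4] = 20
r[5] = 20
r[6] = max(20+0, 30+0) = 30
r[7] = max(20+0, 30+0) = 30
r[8] = max(20+20, 30+0) = 40
r[9] = max(20+20, 30+0, 38+0) = 40
r[10] = max(20+30, 30+20, 38+0) = 50
One optimal cutting: 6 + 4 → $50.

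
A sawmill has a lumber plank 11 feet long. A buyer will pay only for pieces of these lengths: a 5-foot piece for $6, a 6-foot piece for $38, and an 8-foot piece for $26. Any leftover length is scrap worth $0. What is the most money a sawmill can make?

44

Build f[k] bottom-up: f[k] = max over allowed piece i of (p[i] + f[k−i]).
f[1] = 0
f[2] = 0
f[3] = 0
f[4] = 0
f[5] = 6
f[6] = max(6+0, 38+0) = 38
f[7] = max(6+0, 38+0) = 38
f[8] = max(6+0, 38+0, 26+0) = 38
f[9] = max(6+0, 38+0, 26+0) = 38
f[10] = max(6+6, 38+0, 26+0) = 38
f[11] = max(6+38, 38+6, 26+0) = 44
One optimal cutting: 6 + 5 → $44.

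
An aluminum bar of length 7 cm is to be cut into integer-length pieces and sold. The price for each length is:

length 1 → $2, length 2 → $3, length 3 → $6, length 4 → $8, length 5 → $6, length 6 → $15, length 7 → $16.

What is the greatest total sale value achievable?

17

Consider every possible first cut. v[k] is the best of p[i]+v[k−i] over all sellable i≤k.
v[1] = 2
v[2] = 4  (first piece 1, then v[1]=2)
v[3] = 6  (first piece 1, then v[2]=4)
v[4] = 8  (first piece 1, then v[3]=6)
v[5] = 10  (first piece 1, then v[4]=8)
v[6] = 15
v[7] = 17  (first piece 1, then v[6]=15)
One optimal cutting: 6 + 1 → $15 + $2 = $17.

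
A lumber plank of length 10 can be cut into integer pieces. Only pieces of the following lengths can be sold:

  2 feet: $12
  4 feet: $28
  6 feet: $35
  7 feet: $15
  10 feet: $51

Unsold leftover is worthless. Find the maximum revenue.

68

Let f[k] be the best obtainable value from length k. For each k, try every first piece i and keep the best of price[i] + f[k−i].
f[1] = 0
f[2] = 12
f[3] = 12
f[4] = max(12+12, 28+0) = 28
f[5] = max(12+12, 28+0) = 28
f[6] = max(12+28, 28+12, 35+0) = 40
f[7] = max(12+28, 28+12, 35+0, 15+0) = 40
f[8] = max(12+40, 28+28, 35+12, 15+0) = 56
f[9] = max(12+40, 28+28, 35+12, 15+12) = 56
f[10] = max(12+56, 28+40, 35+28, 15+12, 51+0) = 68
One optimal cutting: 4 + 4 + 2 → $68.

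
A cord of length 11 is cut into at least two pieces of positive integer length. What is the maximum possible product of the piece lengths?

54

Let g[k] be the best product for length k (with at least one cut). For each first piece i, the rest contributes max(k−i, g[k−i]).
g[2] = 1*max(1,0) = 1*1 = 1
g[3] = 1*max(2,1) = 1*2 = 2
g[4] = 2*max(2,1) = 2*2 = 4
g[5] = 2*max(3,2) = 2*3 = 6
g[6] = 3*max(3,2) = 3*3 = 9
g[7] = 2*max(5,6) = 2*6 = 12
g[8] = 2*max(6,9) = 2*9 = 18
g[9] = 3*max(6,9) = 3*9 = 27
g[10] = 2*max(8,18) = 2*18 = 36
g[11] = 2*max(9,27) = 2*27 = 54
One optimal split: 3 + 3 + 3 + 2; product 3*3*3*2 = 54.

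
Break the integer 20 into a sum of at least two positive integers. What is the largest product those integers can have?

Fill P[k] for k=2..20: at each k try every first piece i and multiply by the better of (k−i) uncut or P[k−i].
P[2] = 1×max(1,0) = 1×1 = 1
P[3] = 1×max(2,1) = 1×2 = 2
P[4] = 2×max(2,1) = 2×2 = 4
P[5] = 2×max(3,2) = 2×3 = 6
P[6] = 3×max(3,2) = 3×3 = 9
P[7] = 2×max(5,6) = 2×6 = 12
P[8] = 2×max(6,9) = 2×9 = 18
P[9] = 3×max(6,9) = 3×9 = 27
P[10] = 2×max(8,18) = 2×18 = 36
P[11] = 2×max(9,27) = 2×27 = 54
P[12] = 3×max(9,27) = 3×27 = 81
P[13] = 2×max(11,54) = 2×54 = 108
P[14] = 2×max(12,81) = 2×81 = 162
P[15] = 3×max(12,81) = 3×81 = 243
P[16] = 2×max(14,162) = 2×162 = 324
P[17] = 2×max(15,243) = 2×243 = 486
P[18] = 3×max(15,243) = 3×243 = 729
P[19] = 2×max(17,486) = 2×486 = 972
P[20] = 2×max(18,729) = 2×729 = 1458
One optimal split: 3 + 3 + 3 + 3 + 3 + 3 + 2; product 3×3×3×3×3×3×2 = 1458.

1458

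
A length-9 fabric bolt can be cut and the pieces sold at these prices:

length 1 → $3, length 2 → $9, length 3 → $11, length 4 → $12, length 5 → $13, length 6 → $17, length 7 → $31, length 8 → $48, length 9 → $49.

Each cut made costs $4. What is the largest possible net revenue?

Consider every possible first cut. v[k] is the best of p[i]+v[k−i] over all sellable i≤k, charging 4 whenever i<k.
v[1] = 3
v[2] = max(3+3-4, 9+0) = 9
v[3] = max(3+9-4, 9+3-4, 11+0) = 11
v[4] = max(3+11-4, 9+9-4, 11+3-4, 12+0) = 14
v[5] = max(3+14-4, 9+11-4, 11+9-4, 12+3-4, 13+0) = 16
v[6] = max(3+16-4, 9+14-4, 11+11-4, 12+9-4, 13+3-4, 17+0) = 19
v[7] = max(3+19-4, 9+16-4, 11+14-4, …, 17+3-4, 31+0) = 31
v[8] = max(3+31-4, 9+19-4, 11+16-4, …, 31+3-4, 48+0) = 48
v[9] = max(3+48-4, 9+31-4, 11+19-4, …, 48+3-4, 49+0) = 49
Best is to make no cuts and sell whole for $49.

49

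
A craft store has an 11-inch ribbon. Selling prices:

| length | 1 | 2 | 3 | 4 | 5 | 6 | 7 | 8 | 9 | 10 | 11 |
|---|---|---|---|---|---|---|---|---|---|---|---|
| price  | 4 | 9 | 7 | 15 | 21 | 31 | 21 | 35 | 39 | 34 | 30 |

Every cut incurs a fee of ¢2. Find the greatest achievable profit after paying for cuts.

50

Consider every possible first cut. net[k] is the best of p[i]+net[k−i] over all sellable i≤k, charging 2 whenever i<k.
net[1] = 4
net[2] = max(4+4-2, 9+0) = 9
net[3] = max(4+9-2, 9+4-2, 7+0) = 11
net[4] = max(4+11-2, 9+9-2, 7+4-2, 15+0) = 16
net[5] = max(4+16-2, 9+11-2, 7+9-2, 15+4-2, 21+0) = 21
net[6] = max(4+21-2, 9+16-2, 7+11-2, 15+9-2, 21+4-2, 31+0) = 31
net[7] = max(4+31-2, 9+21-2, 7+16-2, …, 31+4-2, 21+0) = 33
net[8] = max(4+33-2, 9+31-2, 7+21-2, …, 21+4-2, 35+0) = 38
net[9] = max(4+38-2, 9+33-2, 7+31-2, …, 35+4-2, 39+0) = 40
net[10] = max(4+40-2, 9+38-2, 7+33-2, …, 39+4-2, 34+0) = 45
net[11] = max(4+45-2, 9+40-2, 7+38-2, …, 34+4-2, 30+0) = 50
One optimal plan: pieces 6 + 5 (1 cut) → ¢52 − ¢2 = ¢50.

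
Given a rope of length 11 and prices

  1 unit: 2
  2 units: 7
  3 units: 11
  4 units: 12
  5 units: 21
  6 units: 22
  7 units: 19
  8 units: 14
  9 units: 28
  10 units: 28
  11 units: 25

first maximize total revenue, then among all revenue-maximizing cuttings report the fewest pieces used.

Let r[k] be the best obtainable value from length k. For each k, try every first piece i and keep the best of price[i] + r[k−i].
r[1] = 2
r[2] = 7
r[3] = 11
r[4] = 14  (first piece 2, then r[2]=7)
r[5] = 21
r[6] = 23  (first piece 1, then r[5]=21)
r[7] = 28  (first piece 2, then r[5]=21)
r[8] = 32  (first piece 3, then r[5]=21)
r[9] = 35  (first piece 2, then r[7]=28)
r[10] = 42  (first piece 5, then r[5]=21)
r[11] = 44  (first piece 1, then r[10]=42)
Maximum revenue is 44.
Now minimize piece count subject to staying optimal: for each k, pieces[k] = 1 + min over i with p[i]+r[k−i]=r[k] of pieces[k−i].
pieces[8] = 2
pieces[9] = 3
pieces[10] = 2
pieces[11] = 3

3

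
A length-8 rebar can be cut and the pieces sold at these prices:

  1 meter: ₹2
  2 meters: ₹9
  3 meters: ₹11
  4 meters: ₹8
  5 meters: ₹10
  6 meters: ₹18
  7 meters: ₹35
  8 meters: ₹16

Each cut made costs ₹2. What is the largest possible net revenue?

35

Let v[k] be the best obtainable value from length k. For each k, try every first piece i and keep the best of price[i] + v[k−i] minus the 2 cut fee when i<k.
v[1] = 2
v[2] = 9
v[3] = 11
v[4] = 16  (first piece 2, then v[2]=9)
v[5] = 18  (first piece 2, then v[3]=11)
v[6] = 23  (first piece 2, then v[4]=16)
v[7] = 35
v[8] = 35  (first piece 1, then v[7]=35)
One optimal plan: pieces 7 + 1 (1 cut) → ₹37 − ₹2 = ₹35.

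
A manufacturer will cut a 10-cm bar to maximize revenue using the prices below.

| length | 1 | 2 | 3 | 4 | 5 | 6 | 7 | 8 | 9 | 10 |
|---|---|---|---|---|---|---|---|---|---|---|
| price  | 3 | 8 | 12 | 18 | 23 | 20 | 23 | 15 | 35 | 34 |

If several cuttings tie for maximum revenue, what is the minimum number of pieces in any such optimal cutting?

2

Let r[k] be the best obtainable value from length k. For each k, try every first piece i and keep the best of price[i] + r[k−i].
r[1] = 3
r[2] = 8
r[3] = 12
r[4] = 18
r[5] = 23
r[6] = 26  (first piece 1, then r[5]=23)
r[7] = 31  (first piece 2, then r[5]=23)
r[8] = 36  (first piece 4, then r[4]=18)
r[9] = 41  (first piece 4, then r[5]=23)
r[10] = 46  (first piece 5, then r[5]=23)
Maximum revenue is 46.
Now minimize piece count subject to staying optimal: for each k, pieces[k] = 1 + min over i with p[i]+r[k−i]=r[k] of pieces[k−i].
pieces[7] = 2
pieces[8] = 2
pieces[9] = 2
pieces[10] = 2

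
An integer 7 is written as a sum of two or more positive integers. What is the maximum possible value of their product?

12

Fill f[k] for k=2..7: at each k try every first piece i and multiply by the better of (k−i) uncut or f[k−i].
f[2] = 1*max(1,0) = 1*1 = 1
f[3] = 1*max(2,1) = 1*2 = 2
f[4] = 2*max(2,1) = 2*2 = 4
f[5] = 2*max(3,2) = 2*3 = 6
f[6] = 3*max(3,2) = 3*3 = 9
f[7] = 2*max(5,6) = 2*6 = 12
One optimal split: 3 + 2 + 2; product 3*2*2 = 12.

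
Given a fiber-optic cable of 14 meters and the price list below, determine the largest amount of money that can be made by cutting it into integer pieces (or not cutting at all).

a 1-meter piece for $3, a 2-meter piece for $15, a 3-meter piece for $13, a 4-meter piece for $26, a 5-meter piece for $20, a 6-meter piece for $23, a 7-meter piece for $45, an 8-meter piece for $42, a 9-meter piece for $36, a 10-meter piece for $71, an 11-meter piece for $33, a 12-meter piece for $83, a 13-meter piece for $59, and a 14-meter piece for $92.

105

Consider every possible first cut. v[k] is the best of p[i]+v[k−i] over all sellable i≤k.
v[1] = 3
v[2] = max(3+3, 15+0) = 15
v[3] = max(3+15, 15+3, 13+0) = 18
v[4] = max(3+18, 15+15, 13+3, 26+0) = 30
v[5] = max(3+30, 15+18, 13+15, 26+3, 20+0) = 33
v[6] = max(3+33, 15+30, 13+18, 26+15, 20+3, 23+0) = 45
v[7] = max(3+45, 15+33, 13+30, …, 23+3, 45+0) = 48
v[8] = max(3+48, 15+45, 13+33, …, 45+3, 42+0) = 60
v[9] = max(3+60, 15+48, 13+45, …, 42+3, 36+0) = 63
v[10] = max(3+63, 15+60, 13+48, …, 36+3, 71+0) = 75
v[11] = max(3+75, 15+63, 13+60, …, 71+3, 33+0) = 78
v[12] = max(3+78, 15+75, 13+63, …, 33+3, 83+0) = 90
v[13] = max(3+90, 15+78, 13+75, …, 83+3, 59+0) = 93
v[14] = max(3+93, 15+90, 13+78, …, 59+3, 92+0) = 105
One optimal cutting: 2 + 2 + 2 + 2 + 2 + 2 + 2 → $15 + $15 + $15 + $15 + $15 + $15 + $15 = $105.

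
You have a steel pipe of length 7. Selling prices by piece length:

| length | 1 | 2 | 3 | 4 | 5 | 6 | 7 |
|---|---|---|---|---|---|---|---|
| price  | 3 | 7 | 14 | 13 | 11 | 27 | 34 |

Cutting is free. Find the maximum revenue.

34

Build R[k] bottom-up: R[k] = max over allowed piece i of (p[i] + R[k−i]).
R[1] = 3
R[2] = 7
R[3] = 14
R[4] = 17  (first piece 1, then R[3]=14)
R[5] = 21  (first piece 2, then R[3]=14)
R[6] = 28  (first piece 3, then R[3]=14)
R[7] = 34
Best is to sell the whole 7-meter piece uncut for $34.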